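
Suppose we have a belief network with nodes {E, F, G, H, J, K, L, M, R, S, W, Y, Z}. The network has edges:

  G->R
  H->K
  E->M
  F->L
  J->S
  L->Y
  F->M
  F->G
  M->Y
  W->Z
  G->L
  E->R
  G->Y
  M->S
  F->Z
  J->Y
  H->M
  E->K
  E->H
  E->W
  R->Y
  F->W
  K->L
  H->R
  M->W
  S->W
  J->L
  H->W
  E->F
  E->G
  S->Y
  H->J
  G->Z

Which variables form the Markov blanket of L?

{F, G, J, K, M, R, S, Y}

Children of L: Y.
Pa(L) = {F, G, J, K}.
For each child, the remaining parents (spouses of L):
  Y: G, J, M, R, S
Taking the union gives {F, G, J, K, M, R, S, Y}.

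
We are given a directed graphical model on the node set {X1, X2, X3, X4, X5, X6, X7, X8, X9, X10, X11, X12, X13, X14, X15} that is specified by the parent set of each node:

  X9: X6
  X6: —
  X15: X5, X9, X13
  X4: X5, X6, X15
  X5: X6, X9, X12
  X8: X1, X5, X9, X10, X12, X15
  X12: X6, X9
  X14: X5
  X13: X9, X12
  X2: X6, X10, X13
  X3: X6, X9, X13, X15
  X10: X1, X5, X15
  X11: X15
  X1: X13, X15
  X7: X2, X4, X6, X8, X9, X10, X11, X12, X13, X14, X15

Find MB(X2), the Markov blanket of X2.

{X4, X6, X7, X8, X9, X10, X11, X12, X13, X14, X15}

X2's parents: X6, X10, X13.
X2 has child X7.
For each child, the remaining parents (spouses of X2):
  X7: X4, X6, X8, X9, X10, X11, X12, X13, X14, X15
Taking the union gives {X4, X6, X7, X8, X9, X10, X11, X12, X13, X14, X15}.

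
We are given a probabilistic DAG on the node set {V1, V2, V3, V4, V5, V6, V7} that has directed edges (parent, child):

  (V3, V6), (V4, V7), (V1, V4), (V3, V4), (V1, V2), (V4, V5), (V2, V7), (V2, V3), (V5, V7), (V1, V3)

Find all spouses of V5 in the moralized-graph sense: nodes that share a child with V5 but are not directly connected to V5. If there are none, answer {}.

{V2}

Children of V5: V7.
  V7's other parents are V2, V4.
Excluding nodes already adjacent to V5 (V4, V7), the co-parent-only contribution is {V2}.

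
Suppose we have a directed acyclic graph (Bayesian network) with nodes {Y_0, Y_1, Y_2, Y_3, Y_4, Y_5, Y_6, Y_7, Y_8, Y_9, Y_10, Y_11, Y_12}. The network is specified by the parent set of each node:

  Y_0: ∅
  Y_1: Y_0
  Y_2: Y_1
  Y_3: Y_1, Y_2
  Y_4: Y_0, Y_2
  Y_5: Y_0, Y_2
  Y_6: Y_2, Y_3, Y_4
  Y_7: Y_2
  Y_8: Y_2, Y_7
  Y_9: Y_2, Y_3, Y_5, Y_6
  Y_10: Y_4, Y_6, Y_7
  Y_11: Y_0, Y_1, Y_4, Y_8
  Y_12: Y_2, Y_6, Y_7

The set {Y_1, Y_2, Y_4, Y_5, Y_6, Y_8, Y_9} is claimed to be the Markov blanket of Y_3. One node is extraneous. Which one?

Y_8

Y_3's children: Y_6, Y_9.
Parents of Y_3: Y_1, Y_2.
Co-parents of Y_3 (other parents of its children):
  Y_6: Y_2, Y_4
  Y_9: Y_2, Y_5, Y_6
MB(Y_3) = {Y_1, Y_2, Y_4, Y_5, Y_6, Y_9}.
Y_8 is neither a parent, child, nor co-parent of Y_3, so it does not belong.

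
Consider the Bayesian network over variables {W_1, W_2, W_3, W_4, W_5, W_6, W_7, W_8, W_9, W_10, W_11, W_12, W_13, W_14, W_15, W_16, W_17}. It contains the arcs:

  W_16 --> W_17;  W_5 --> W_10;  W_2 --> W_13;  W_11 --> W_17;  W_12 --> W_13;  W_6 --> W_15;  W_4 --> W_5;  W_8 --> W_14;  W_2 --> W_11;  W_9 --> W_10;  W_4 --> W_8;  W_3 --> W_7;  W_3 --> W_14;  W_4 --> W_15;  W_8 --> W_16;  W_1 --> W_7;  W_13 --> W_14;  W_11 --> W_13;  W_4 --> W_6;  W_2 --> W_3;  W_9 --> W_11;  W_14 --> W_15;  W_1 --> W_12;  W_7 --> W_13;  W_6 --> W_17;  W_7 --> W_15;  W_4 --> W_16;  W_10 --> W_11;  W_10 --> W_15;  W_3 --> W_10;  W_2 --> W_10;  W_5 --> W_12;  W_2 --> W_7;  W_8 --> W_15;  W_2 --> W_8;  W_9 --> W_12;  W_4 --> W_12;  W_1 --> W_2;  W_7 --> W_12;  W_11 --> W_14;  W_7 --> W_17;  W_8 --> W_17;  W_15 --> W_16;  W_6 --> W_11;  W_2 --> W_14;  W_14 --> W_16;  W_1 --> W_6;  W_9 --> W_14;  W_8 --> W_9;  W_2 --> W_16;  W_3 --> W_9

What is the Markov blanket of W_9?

Pa(W_9) = {W_3, W_8}.
W_9 has children W_10, W_11, W_12, W_14.
Co-parents of W_9 (other parents of its children):
  W_10: W_2, W_3, W_5
  W_11: W_2, W_6, W_10
  W_12: W_1, W_4, W_5, W_7
  W_14: W_2, W_3, W_8, W_11, W_13
MB(W_9) = {W_1, W_2, W_3, W_4, W_5, W_6, W_7, W_8, W_10, W_11, W_12, W_13, W_14}.

{W_1, W_2, W_3, W_4, W_5, W_6, W_7, W_8, W_10, W_11, W_12, W_13, W_14}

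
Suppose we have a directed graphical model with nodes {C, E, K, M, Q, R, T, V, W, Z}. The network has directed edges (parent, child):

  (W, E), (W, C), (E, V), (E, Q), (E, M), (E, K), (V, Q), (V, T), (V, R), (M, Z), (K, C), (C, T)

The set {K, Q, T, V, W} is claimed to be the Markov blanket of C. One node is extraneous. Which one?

Q

The Markov blanket of a node is its parents, its children, and the other parents of its children.
Pa(C) = {K, W}.
C has child T.
Parents of each child, excluding C:
  T's other parent is V.
MB(C) = {K, T, V, W}.
Q is neither a parent, child, nor co-parent of C, so it does not belong.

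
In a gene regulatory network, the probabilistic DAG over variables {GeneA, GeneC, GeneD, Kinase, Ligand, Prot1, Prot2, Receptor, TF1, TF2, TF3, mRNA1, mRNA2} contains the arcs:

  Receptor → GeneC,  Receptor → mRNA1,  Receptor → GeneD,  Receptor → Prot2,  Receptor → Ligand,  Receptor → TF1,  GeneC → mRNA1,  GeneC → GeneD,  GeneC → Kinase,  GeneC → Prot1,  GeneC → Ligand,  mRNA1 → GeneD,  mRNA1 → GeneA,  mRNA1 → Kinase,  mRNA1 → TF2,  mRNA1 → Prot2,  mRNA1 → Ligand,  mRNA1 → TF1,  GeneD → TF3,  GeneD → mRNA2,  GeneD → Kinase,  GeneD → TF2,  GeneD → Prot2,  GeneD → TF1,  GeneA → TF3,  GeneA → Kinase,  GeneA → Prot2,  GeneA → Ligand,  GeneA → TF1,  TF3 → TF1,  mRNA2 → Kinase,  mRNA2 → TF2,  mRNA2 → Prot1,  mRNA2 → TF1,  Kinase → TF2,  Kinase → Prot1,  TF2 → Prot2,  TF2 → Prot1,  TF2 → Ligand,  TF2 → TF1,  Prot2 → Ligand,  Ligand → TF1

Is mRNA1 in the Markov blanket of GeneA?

Yes

mRNA1 is a parent of GeneA.
So mRNA1 ∈ MB(GeneA).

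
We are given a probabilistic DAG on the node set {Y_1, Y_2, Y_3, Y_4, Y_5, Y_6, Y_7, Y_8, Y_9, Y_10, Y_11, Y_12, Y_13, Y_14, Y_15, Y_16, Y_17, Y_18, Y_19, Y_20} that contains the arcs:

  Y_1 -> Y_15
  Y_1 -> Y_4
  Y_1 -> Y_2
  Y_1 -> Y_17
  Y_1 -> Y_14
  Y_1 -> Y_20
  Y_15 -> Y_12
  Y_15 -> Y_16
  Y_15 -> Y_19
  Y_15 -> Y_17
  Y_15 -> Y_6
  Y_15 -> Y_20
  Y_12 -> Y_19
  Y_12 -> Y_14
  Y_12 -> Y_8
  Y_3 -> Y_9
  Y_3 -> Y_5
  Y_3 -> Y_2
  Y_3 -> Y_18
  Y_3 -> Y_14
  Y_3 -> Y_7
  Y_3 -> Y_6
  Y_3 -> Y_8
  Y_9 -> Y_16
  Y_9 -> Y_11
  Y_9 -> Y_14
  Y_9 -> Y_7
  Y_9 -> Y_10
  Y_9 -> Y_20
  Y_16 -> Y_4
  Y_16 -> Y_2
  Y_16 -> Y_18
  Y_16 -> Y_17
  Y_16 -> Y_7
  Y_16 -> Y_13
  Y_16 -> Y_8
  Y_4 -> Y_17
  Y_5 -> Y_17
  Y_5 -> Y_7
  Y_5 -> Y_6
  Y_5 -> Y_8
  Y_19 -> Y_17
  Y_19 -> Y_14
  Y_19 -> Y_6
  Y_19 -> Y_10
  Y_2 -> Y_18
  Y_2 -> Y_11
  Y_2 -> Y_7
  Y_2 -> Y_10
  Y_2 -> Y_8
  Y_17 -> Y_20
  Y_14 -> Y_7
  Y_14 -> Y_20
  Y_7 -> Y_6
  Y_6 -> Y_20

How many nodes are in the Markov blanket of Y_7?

9

By definition, MB(Y_7) is built from Y_7's parents, Y_7's children, and the co-parents of Y_7.
Y_7 has parents Y_2, Y_3, Y_5, Y_9, Y_14, Y_16.
Y_7 has child Y_6.
Co-parents of Y_7 (other parents of its children):
  parents(Y_6) \ {Y_7} = {Y_3, Y_5, Y_15, Y_19}.
MB(Y_7) = {Y_2, Y_3, Y_5, Y_6, Y_9, Y_14, Y_15, Y_16, Y_19}, which has 9 nodes.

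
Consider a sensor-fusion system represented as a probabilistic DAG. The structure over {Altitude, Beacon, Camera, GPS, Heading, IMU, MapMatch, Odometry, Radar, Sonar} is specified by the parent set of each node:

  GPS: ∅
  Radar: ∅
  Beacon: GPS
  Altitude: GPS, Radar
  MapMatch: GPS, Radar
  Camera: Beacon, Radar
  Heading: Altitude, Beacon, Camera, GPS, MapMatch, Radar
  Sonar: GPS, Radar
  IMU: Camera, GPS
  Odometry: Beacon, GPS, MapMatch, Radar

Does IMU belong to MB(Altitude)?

By definition, MB(Altitude) is built from Altitude's parents, Altitude's children, and the co-parents of Altitude.
Parents of Altitude: GPS, Radar.
Altitude's children: Heading.
Parents of each child, excluding Altitude:
  Heading also has parents Beacon, Camera, GPS, MapMatch, Radar.
MB(Altitude) = {Beacon, Camera, GPS, Heading, MapMatch, Radar}; IMU is not in this set.

No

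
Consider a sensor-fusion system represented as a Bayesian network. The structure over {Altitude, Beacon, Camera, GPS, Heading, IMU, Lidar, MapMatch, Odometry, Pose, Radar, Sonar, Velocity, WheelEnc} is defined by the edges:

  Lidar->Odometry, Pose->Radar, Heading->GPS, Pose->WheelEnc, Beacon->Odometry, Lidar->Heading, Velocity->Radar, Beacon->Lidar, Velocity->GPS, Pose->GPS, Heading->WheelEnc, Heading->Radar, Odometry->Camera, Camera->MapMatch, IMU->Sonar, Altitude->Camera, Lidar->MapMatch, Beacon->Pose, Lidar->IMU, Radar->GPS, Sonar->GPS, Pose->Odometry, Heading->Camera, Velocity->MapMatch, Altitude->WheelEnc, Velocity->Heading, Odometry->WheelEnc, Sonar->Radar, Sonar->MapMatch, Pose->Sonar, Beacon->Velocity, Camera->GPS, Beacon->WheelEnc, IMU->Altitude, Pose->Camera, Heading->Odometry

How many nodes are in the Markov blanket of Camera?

Recall MB(v) = parents ∪ children ∪ spouses, where spouses are the other parents of v's children.
Camera's parents: Altitude, Heading, Odometry, Pose.
Ch(Camera) = {GPS, MapMatch}.
Parents of each child, excluding Camera:
  GPS: Heading, Pose, Radar, Sonar, Velocity
  MapMatch: Lidar, Sonar, Velocity
MB(Camera) = {Altitude, GPS, Heading, Lidar, MapMatch, Odometry, Pose, Radar, Sonar, Velocity}, which has 10 nodes.

10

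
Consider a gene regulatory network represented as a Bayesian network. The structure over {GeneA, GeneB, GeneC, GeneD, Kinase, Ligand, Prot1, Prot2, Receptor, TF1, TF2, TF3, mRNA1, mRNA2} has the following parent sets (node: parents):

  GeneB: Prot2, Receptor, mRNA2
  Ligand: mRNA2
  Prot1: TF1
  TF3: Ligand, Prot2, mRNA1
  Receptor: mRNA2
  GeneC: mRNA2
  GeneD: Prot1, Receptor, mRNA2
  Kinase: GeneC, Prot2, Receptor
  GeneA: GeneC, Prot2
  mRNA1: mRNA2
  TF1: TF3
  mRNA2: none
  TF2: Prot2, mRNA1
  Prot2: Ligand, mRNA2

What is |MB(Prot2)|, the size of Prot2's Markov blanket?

10

By definition, MB(Prot2) is built from Prot2's parents, Prot2's children, and the co-parents of Prot2.
Children of Prot2: GeneA, GeneB, Kinase, TF2, TF3.
Parents of Prot2: Ligand, mRNA2.
Co-parents of Prot2 (other parents of its children):
  Kinase's other parents are GeneC, Receptor.
  GeneB's other parents are Receptor, mRNA2.
  parents(TF3) \ {Prot2} = {Ligand, mRNA1}.
  GeneA's other parent is GeneC.
  parents(TF2) \ {Prot2} = {mRNA1}.
MB(Prot2) = {GeneA, GeneB, GeneC, Kinase, Ligand, Receptor, TF2, TF3, mRNA1, mRNA2}, which has 10 nodes.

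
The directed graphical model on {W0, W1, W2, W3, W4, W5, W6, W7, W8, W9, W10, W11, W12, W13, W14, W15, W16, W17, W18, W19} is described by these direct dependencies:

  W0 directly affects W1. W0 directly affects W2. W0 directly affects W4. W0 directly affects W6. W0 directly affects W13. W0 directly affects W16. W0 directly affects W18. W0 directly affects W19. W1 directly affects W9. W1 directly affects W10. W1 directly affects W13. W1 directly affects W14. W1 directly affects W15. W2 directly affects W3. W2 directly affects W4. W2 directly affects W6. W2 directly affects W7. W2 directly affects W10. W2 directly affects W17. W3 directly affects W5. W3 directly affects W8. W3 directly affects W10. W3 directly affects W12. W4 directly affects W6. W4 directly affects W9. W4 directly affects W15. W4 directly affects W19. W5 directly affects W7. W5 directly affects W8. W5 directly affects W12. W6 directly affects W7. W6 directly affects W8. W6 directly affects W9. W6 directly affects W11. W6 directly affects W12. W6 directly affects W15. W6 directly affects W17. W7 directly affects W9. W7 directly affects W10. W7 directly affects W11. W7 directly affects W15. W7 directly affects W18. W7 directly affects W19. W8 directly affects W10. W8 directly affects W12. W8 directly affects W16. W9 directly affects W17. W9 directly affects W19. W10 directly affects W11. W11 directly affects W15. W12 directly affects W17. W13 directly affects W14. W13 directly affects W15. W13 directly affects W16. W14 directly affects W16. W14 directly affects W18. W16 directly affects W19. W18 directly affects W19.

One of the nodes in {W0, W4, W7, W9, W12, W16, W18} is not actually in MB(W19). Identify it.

A node's Markov blanket = Pa ∪ Ch ∪ (parents of Ch other than the node itself).
Pa(W19) = {W0, W4, W7, W9, W16, W18}.
Children of W19: none.
With no children, W19 has no spouses; the co-parent set is empty.
MB(W19) = {W0, W4, W7, W9, W16, W18}.
W12 is neither a parent, child, nor co-parent of W19, so it does not belong.

W12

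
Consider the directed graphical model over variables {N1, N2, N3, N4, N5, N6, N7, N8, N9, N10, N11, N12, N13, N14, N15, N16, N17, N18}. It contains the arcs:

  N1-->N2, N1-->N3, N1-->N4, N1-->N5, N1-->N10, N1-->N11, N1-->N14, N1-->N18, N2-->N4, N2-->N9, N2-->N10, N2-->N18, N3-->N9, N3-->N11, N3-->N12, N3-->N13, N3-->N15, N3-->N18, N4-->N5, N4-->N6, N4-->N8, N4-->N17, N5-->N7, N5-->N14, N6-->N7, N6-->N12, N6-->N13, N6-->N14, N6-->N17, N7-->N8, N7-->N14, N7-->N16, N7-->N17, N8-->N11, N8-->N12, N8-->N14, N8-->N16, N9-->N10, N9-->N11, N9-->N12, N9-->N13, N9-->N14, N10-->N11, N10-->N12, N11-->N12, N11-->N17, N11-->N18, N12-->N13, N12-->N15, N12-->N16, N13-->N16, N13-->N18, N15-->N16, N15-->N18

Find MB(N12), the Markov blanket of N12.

A node's Markov blanket = Pa ∪ Ch ∪ (parents of Ch other than the node itself).
N12's parents: N3, N6, N8, N9, N10, N11.
Ch(N12) = {N13, N15, N16}.
Other parents of N12's children:
  N13's other parents are N3, N6, N9.
  parents(N15) \ {N12} = {N3}.
  N16 also has parents N7, N8, N13, N15.
MB(N12) = {N3, N6, N7, N8, N9, N10, N11, N13, N15, N16}.

{N3, N6, N7, N8, N9, N10, N11, N13, N15, N16}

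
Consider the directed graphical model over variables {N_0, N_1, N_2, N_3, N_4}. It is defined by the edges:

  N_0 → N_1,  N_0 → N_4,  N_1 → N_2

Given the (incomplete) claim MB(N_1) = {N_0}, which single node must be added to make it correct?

N_2

Recall MB(v) = parents ∪ children ∪ spouses, where spouses are the other parents of v's children.
N_1 has parent N_0.
Children of N_1: N_2.
Other parents of N_1's children:
  N_2: no additional parents.
MB(N_1) = {N_0, N_2}.
Comparing with the claimed set, N_2 is missing.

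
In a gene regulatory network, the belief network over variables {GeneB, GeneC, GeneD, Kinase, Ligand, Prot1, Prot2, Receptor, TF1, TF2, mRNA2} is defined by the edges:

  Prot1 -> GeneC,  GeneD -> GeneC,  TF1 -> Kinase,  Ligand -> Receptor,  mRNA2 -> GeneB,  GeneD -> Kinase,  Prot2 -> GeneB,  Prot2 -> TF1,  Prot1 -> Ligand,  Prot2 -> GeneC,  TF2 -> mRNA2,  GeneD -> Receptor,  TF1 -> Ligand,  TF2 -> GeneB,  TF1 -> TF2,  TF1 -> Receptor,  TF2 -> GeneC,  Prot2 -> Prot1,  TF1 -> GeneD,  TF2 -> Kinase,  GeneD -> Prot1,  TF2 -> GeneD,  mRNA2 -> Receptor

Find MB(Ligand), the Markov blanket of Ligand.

A node's Markov blanket = Pa ∪ Ch ∪ (parents of Ch other than the node itself).
Ligand has parents Prot1, TF1.
Ligand's children: Receptor.
Other parents of Ligand's children:
  parents(Receptor) \ {Ligand} = {GeneD, TF1, mRNA2}.
Taking the union gives {GeneD, Prot1, Receptor, TF1, mRNA2}.

{GeneD, Prot1, Receptor, TF1, mRNA2}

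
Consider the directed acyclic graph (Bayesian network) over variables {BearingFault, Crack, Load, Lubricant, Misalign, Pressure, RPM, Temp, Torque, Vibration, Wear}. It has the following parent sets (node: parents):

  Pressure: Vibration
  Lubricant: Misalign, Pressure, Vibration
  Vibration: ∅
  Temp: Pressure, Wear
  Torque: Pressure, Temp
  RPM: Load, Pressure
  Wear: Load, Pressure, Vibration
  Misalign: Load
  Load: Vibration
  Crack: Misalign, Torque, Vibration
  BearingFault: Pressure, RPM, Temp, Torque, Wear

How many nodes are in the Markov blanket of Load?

5

Pa(Load) = {Vibration}.
Load has children Misalign, RPM, Wear.
For each child, the remaining parents (spouses of Load):
  parents(Wear) \ {Load} = {Pressure, Vibration}.
  Misalign has no other parent.
  RPM also has parent Pressure.
MB(Load) = {Misalign, Pressure, RPM, Vibration, Wear}, which has 5 nodes.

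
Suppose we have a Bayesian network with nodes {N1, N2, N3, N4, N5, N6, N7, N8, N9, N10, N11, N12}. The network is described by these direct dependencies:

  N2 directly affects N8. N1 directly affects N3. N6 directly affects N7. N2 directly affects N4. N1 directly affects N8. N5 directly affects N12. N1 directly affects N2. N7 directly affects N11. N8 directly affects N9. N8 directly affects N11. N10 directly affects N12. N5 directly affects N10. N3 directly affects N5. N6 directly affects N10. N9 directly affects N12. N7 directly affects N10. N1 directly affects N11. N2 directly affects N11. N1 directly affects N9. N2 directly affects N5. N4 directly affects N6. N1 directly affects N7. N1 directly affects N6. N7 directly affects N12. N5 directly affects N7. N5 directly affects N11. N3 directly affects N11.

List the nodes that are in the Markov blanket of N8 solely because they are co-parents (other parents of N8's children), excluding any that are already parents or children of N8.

{N3, N5, N7}

Children of N8: N9, N11.
  N9 also has parent N1.
  N11's other parents are N1, N2, N3, N5, N7.
Excluding nodes already adjacent to N8 (N1, N2, N9, N11), the co-parent-only contribution is {N3, N5, N7}.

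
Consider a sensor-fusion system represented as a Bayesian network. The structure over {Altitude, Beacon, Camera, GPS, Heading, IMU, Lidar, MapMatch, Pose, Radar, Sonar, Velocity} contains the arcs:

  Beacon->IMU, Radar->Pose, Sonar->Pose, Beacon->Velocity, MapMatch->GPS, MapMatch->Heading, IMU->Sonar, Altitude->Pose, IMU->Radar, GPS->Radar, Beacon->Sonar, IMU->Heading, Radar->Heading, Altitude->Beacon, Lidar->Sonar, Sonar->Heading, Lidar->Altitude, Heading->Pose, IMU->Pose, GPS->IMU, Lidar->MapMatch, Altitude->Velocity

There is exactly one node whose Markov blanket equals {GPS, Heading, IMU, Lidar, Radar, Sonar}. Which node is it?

The target node must have every member of {GPS, Heading, IMU, Lidar, Radar, Sonar} as a parent, child, or co-parent, and no others.
Parents of MapMatch: Lidar; children: GPS, Heading; co-parents: IMU, Radar, Sonar.
These exactly cover the given set, so the node is MapMatch.

MapMatch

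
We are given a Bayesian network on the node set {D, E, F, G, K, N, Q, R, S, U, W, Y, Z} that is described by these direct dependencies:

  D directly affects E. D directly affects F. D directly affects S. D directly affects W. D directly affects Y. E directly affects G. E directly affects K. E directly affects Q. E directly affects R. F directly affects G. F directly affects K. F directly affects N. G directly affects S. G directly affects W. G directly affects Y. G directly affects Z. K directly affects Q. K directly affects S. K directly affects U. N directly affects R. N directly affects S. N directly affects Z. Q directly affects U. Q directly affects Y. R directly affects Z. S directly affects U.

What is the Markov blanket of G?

{D, E, F, K, N, Q, R, S, W, Y, Z}

By definition, MB(G) is built from G's parents, G's children, and the co-parents of G.
G has parents E, F.
Children of G: S, W, Y, Z.
Parents of each child, excluding G:
  parents(S) \ {G} = {D, K, N}.
  W also has parent D.
  Y also has parents D, Q.
  Z also has parents N, R.
MB(G) = {D, E, F, K, N, Q, R, S, W, Y, Z}.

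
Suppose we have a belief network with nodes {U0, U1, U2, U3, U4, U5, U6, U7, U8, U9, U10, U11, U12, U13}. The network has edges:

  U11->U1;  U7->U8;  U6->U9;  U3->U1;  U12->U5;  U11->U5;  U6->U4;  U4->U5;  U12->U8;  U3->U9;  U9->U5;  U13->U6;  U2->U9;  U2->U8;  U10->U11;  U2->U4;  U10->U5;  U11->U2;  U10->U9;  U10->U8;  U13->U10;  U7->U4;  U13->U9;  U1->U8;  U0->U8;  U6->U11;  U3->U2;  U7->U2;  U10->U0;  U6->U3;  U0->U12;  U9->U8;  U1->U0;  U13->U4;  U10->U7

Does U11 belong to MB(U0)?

No

U0 has parents U1, U10.
U0 has children U8, U12.
For each child, the remaining parents (spouses of U0):
  U12: —
  U8: U1, U2, U7, U9, U10, U12
MB(U0) = {U1, U2, U7, U8, U9, U10, U12}; U11 is not in this set.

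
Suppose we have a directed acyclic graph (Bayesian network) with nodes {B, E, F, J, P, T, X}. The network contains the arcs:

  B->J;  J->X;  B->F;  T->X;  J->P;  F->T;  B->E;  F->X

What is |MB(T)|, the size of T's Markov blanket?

3

By definition, MB(T) is built from T's parents, T's children, and the co-parents of T.
Pa(T) = {F}.
T's children: X.
Co-parents of T (other parents of its children):
  X's other parents are F, J.
MB(T) = {F, J, X}, which has 3 nodes.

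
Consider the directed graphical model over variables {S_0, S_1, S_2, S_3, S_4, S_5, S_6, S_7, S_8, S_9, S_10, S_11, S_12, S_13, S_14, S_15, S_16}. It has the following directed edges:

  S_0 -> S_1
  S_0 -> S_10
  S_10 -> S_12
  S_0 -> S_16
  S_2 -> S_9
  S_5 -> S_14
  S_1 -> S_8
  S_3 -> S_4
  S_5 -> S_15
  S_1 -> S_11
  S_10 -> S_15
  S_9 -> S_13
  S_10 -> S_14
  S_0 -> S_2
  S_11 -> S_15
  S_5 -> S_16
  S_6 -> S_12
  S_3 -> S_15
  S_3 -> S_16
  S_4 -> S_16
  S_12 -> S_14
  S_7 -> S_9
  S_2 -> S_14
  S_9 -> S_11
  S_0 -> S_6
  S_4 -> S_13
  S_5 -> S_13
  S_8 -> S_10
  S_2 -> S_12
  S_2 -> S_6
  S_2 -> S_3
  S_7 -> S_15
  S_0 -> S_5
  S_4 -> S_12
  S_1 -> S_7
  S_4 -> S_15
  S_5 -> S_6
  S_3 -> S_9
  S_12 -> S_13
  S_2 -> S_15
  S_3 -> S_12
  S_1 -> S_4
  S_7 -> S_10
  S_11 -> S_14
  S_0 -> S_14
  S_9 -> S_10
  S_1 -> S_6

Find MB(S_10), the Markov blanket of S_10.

{S_0, S_2, S_3, S_4, S_5, S_6, S_7, S_8, S_9, S_11, S_12, S_14, S_15}

The Markov blanket of a node is its parents, its children, and the other parents of its children.
Parents of S_10: S_0, S_7, S_8, S_9.
Ch(S_10) = {S_12, S_14, S_15}.
Co-parents of S_10 (other parents of its children):
  S_12: S_2, S_3, S_4, S_6
  S_14: S_0, S_2, S_5, S_11, S_12
  S_15: S_2, S_3, S_4, S_5, S_7, S_11
MB(S_10) = {S_0, S_2, S_3, S_4, S_5, S_6, S_7, S_8, S_9, S_11, S_12, S_14, S_15}.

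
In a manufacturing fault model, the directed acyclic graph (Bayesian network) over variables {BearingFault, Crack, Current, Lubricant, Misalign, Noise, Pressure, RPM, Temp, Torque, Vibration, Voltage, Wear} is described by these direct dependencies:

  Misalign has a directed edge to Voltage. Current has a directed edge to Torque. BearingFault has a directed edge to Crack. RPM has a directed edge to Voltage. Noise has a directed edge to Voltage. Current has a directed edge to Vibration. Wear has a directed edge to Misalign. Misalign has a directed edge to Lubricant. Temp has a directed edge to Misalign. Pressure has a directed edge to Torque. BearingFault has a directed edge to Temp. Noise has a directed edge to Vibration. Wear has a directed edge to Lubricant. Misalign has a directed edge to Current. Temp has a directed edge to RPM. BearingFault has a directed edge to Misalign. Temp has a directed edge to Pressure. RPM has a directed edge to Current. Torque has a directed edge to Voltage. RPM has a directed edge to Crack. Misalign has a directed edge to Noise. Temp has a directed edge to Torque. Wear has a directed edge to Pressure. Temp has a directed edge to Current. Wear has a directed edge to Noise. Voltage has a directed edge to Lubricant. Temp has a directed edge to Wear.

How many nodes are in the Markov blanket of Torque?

Pa(Torque) = {Current, Pressure, Temp}.
Ch(Torque) = {Voltage}.
Other parents of Torque's children:
  parents(Voltage) \ {Torque} = {Misalign, Noise, RPM}.
MB(Torque) = {Current, Misalign, Noise, Pressure, RPM, Temp, Voltage}, which has 7 nodes.

7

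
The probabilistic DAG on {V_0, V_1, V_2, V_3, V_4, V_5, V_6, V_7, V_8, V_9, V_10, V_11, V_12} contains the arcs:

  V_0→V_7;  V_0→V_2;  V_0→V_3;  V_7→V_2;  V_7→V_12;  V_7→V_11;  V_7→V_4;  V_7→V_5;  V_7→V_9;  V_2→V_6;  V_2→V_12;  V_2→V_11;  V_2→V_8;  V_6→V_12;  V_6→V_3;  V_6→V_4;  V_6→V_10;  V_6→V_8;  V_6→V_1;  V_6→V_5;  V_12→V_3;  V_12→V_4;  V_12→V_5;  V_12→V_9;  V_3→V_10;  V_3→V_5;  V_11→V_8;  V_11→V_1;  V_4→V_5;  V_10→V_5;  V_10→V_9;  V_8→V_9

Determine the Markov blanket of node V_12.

V_12's parents: V_2, V_6, V_7.
Children of V_12: V_3, V_4, V_5, V_9.
Parents of each child, excluding V_12:
  parents(V_3) \ {V_12} = {V_0, V_6}.
  V_4's other parents are V_6, V_7.
  parents(V_5) \ {V_12} = {V_3, V_4, V_6, V_7, V_10}.
  V_9 also has parents V_7, V_8, V_10.
MB(V_12) = {V_0, V_2, V_3, V_4, V_5, V_6, V_7, V_8, V_9, V_10}.

{V_0, V_2, V_3, V_4, V_5, V_6, V_7, V_8, V_9, V_10}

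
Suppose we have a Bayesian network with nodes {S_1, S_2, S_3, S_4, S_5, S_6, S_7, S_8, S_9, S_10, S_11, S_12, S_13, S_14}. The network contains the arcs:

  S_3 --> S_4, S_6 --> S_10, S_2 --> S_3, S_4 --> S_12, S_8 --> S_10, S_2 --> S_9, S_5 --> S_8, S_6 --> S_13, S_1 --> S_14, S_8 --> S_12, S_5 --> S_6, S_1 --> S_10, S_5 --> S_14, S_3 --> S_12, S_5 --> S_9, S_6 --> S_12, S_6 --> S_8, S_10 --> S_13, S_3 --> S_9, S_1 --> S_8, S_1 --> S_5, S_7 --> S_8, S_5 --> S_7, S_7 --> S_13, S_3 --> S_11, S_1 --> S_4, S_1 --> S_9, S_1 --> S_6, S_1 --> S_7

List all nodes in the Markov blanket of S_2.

By definition, MB(S_2) is built from S_2's parents, S_2's children, and the co-parents of S_2.
Parents of S_2: none.
S_2's children: S_3, S_9.
Parents of each child, excluding S_2:
  S_3: no additional parents.
  parents(S_9) \ {S_2} = {S_1, S_3, S_5}.
MB(S_2) = {S_1, S_3, S_5, S_9}.

{S_1, S_3, S_5, S_9}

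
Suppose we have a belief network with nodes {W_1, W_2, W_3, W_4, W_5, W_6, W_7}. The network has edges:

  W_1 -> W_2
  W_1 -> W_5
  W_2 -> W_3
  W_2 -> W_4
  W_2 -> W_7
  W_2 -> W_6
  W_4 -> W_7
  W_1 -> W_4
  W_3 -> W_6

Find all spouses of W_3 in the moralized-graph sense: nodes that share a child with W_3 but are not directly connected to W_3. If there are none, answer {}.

Children of W_3: W_6.
  W_6: W_2
Excluding nodes already adjacent to W_3 (W_2, W_6), the co-parent-only contribution is {}.

{}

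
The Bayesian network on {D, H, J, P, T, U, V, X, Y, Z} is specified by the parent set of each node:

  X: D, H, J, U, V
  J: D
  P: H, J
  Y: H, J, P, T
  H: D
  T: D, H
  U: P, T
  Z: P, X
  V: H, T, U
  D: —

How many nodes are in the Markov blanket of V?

6

Recall MB(v) = parents ∪ children ∪ spouses, where spouses are the other parents of v's children.
V's children: X.
Parents of V: H, T, U.
For each child, the remaining parents (spouses of V):
  X's other parents are D, H, J, U.
MB(V) = {D, H, J, T, U, X}, which has 6 nodes.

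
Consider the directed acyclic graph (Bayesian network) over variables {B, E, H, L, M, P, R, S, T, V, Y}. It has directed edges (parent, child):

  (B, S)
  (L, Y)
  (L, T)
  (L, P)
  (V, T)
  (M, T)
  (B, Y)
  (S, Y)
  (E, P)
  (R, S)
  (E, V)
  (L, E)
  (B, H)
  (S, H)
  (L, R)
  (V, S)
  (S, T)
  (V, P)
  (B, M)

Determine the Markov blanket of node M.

M has parent B.
M's children: T.
For each child, the remaining parents (spouses of M):
  parents(T) \ {M} = {L, S, V}.
MB(M) = {B, L, S, T, V}.

{B, L, S, T, V}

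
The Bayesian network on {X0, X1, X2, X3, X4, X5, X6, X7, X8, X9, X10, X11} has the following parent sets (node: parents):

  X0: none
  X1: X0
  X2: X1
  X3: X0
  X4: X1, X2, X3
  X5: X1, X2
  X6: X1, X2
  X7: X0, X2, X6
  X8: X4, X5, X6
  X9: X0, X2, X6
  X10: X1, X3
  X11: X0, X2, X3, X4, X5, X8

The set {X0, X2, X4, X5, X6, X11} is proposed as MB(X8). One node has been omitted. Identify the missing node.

X3

The Markov blanket of a node is its parents, its children, and the other parents of its children.
Pa(X8) = {X4, X5, X6}.
X8 has child X11.
Co-parents of X8 (other parents of its children):
  X11: X0, X2, X3, X4, X5
MB(X8) = {X0, X2, X3, X4, X5, X6, X11}.
Comparing with the claimed set, X3 is missing.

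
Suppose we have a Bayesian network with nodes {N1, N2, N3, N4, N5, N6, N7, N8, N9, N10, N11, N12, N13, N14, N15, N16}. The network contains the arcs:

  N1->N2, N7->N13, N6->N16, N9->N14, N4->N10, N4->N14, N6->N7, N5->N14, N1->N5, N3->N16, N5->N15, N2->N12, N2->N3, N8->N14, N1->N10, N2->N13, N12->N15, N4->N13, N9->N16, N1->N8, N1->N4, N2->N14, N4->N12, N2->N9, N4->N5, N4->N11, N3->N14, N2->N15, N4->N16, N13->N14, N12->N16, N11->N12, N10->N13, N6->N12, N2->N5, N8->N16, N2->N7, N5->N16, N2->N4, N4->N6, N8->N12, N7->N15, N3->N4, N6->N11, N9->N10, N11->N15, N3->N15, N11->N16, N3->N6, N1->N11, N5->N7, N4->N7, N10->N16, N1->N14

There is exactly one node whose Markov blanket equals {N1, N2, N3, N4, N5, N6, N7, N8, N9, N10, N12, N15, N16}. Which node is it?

The target node must have every member of {N1, N2, N3, N4, N5, N6, N7, N8, N9, N10, N12, N15, N16} as a parent, child, or co-parent, and no others.
Parents of N11: N1, N4, N6; children: N12, N15, N16; co-parents: N2, N3, N4, N5, N6, N7, N8, N9, N10, N12.
These exactly cover the given set, so the node is N11.

N11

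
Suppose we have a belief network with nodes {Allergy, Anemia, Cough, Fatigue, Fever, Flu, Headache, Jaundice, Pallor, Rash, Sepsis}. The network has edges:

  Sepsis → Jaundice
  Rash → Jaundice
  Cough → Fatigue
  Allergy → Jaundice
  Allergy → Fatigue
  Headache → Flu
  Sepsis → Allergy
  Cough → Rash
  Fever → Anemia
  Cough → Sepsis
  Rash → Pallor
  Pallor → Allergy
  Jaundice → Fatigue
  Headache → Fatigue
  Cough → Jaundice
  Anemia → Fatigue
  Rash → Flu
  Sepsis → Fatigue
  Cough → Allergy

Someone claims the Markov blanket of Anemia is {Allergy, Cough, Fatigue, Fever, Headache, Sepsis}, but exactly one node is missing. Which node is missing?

Jaundice

Children of Anemia: Fatigue.
Pa(Anemia) = {Fever}.
Co-parents of Anemia (other parents of its children):
  Fatigue also has parents Allergy, Cough, Headache, Jaundice, Sepsis.
MB(Anemia) = {Allergy, Cough, Fatigue, Fever, Headache, Jaundice, Sepsis}.
Comparing with the claimed set, Jaundice is missing.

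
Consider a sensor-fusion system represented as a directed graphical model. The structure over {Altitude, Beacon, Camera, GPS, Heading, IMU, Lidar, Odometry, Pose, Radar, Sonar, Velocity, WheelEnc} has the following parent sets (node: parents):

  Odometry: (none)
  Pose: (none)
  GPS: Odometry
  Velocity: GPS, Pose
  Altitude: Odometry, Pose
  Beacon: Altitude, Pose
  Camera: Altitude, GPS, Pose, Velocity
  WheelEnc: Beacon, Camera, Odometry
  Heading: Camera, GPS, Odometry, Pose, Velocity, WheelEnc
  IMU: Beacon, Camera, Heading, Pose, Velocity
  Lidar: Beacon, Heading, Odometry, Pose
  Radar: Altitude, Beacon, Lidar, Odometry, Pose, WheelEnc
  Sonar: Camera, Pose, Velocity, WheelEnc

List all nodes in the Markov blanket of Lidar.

{Altitude, Beacon, Heading, Odometry, Pose, Radar, WheelEnc}

Lidar's parents: Beacon, Heading, Odometry, Pose.
Lidar has child Radar.
Parents of each child, excluding Lidar:
  Radar also has parents Altitude, Beacon, Odometry, Pose, WheelEnc.
Union: {Beacon, Heading, Odometry, Pose} ∪ {Radar} ∪ {Altitude, Beacon, Odometry, Pose, WheelEnc} = {Altitude, Beacon, Heading, Odometry, Pose, Radar, WheelEnc}.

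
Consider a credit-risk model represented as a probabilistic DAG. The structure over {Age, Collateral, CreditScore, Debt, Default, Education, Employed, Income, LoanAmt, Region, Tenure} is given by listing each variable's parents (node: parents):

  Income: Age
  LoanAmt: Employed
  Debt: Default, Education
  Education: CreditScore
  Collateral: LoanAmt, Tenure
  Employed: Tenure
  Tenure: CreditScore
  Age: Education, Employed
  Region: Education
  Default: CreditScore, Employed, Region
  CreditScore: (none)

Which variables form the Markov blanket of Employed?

{Age, CreditScore, Default, Education, LoanAmt, Region, Tenure}

Employed has children Age, Default, LoanAmt.
Employed's parents: Tenure.
For each child, the remaining parents (spouses of Employed):
  LoanAmt: no additional parents.
  parents(Age) \ {Employed} = {Education}.
  Default's other parents are CreditScore, Region.
So the Markov blanket of Employed is {Age, CreditScore, Default, Education, LoanAmt, Region, Tenure}.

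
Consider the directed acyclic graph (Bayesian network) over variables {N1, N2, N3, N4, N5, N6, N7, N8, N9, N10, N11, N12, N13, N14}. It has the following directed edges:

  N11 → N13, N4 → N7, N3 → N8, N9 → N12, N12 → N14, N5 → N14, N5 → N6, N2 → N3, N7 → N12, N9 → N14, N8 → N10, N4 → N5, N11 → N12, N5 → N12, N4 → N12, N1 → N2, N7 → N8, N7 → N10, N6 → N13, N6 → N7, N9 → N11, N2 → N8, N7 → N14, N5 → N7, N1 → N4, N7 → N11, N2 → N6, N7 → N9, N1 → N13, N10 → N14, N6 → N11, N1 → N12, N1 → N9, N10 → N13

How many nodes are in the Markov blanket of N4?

7

Pa(N4) = {N1}.
Ch(N4) = {N5, N7, N12}.
For each child, the remaining parents (spouses of N4):
  N5: —
  N7: N5, N6
  N12: N1, N5, N7, N9, N11
MB(N4) = {N1, N5, N6, N7, N9, N11, N12}, which has 7 nodes.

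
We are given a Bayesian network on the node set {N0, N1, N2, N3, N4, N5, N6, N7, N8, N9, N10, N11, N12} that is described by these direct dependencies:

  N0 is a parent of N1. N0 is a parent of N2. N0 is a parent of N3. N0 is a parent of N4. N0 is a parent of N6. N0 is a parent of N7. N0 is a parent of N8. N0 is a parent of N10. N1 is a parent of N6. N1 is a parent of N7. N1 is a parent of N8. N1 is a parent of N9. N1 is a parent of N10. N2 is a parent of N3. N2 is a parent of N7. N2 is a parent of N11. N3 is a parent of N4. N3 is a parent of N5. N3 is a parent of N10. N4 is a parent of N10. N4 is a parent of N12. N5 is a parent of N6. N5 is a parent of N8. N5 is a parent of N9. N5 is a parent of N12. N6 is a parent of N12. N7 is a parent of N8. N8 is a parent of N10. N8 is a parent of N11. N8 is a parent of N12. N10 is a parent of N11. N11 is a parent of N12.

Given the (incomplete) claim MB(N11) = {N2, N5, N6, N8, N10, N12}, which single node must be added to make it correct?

N11's parents: N2, N8, N10.
Children of N11: N12.
Other parents of N11's children:
  parents(N12) \ {N11} = {N4, N5, N6, N8}.
MB(N11) = {N2, N4, N5, N6, N8, N10, N12}.
Comparing with the claimed set, N4 is missing.

N4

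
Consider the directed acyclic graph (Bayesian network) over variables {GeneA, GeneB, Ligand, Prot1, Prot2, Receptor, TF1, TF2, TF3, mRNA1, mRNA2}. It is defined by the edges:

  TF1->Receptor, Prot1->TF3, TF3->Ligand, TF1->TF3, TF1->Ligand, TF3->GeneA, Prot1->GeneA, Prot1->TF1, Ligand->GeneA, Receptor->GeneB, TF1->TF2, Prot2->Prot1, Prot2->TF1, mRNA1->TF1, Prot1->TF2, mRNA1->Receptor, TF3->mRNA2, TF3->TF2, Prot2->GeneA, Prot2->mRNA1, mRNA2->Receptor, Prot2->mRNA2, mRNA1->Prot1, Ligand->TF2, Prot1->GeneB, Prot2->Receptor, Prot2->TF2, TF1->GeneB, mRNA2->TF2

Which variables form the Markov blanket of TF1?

Pa(TF1) = {Prot1, Prot2, mRNA1}.
TF1's children: GeneB, Ligand, Receptor, TF2, TF3.
Other parents of TF1's children:
  TF3's other parent is Prot1.
  Ligand also has parent TF3.
  Receptor also has parents Prot2, mRNA1, mRNA2.
  TF2 also has parents Ligand, Prot1, Prot2, TF3, mRNA2.
  GeneB also has parents Prot1, Receptor.
Union: {Prot1, Prot2, mRNA1} ∪ {GeneB, Ligand, Receptor, TF2, TF3} ∪ {Ligand, Prot1, Prot2, Receptor, TF3, mRNA1, mRNA2} = {GeneB, Ligand, Prot1, Prot2, Receptor, TF2, TF3, mRNA1, mRNA2}.

{GeneB, Ligand, Prot1, Prot2, Receptor, TF2, TF3, mRNA1, mRNA2}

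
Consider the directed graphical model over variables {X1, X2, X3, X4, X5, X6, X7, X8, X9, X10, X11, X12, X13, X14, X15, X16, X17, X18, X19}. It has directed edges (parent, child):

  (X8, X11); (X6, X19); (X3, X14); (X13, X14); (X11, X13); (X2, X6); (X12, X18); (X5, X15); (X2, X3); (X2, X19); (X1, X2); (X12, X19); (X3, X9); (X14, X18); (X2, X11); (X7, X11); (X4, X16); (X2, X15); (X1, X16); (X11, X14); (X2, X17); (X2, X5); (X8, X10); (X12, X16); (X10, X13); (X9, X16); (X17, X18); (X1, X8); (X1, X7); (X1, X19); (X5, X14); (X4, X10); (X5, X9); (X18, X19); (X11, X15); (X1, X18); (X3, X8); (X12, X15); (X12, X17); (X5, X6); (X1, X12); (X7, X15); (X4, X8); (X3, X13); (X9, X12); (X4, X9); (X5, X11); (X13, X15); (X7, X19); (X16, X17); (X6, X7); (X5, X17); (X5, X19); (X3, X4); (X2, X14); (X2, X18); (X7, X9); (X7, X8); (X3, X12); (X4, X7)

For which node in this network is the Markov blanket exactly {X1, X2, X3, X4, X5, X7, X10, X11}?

The target node must have every member of {X1, X2, X3, X4, X5, X7, X10, X11} as a parent, child, or co-parent, and no others.
Parents of X8: X1, X3, X4, X7; children: X10, X11; co-parents: X2, X4, X5, X7.
These exactly cover the given set, so the node is X8.

X8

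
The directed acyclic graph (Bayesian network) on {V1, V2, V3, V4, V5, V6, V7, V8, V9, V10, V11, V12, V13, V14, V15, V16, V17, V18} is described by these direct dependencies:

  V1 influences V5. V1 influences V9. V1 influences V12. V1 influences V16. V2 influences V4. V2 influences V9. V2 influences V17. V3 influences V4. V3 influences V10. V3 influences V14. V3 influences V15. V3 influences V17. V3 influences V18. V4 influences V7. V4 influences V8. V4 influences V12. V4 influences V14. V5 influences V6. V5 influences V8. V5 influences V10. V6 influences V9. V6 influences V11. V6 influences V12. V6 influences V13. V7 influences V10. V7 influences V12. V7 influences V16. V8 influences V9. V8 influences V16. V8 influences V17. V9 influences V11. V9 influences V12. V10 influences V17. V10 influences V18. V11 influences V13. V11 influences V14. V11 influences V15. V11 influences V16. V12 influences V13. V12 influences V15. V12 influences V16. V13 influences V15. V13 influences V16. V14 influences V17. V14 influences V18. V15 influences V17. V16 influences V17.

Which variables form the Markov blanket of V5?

{V1, V3, V4, V6, V7, V8, V10}

The Markov blanket of a node is its parents, its children, and the other parents of its children.
Pa(V5) = {V1}.
V5's children: V6, V8, V10.
Other parents of V5's children:
  V6 has no other parent.
  parents(V8) \ {V5} = {V4}.
  parents(V10) \ {V5} = {V3, V7}.
Taking the union gives {V1, V3, V4, V6, V7, V8, V10}.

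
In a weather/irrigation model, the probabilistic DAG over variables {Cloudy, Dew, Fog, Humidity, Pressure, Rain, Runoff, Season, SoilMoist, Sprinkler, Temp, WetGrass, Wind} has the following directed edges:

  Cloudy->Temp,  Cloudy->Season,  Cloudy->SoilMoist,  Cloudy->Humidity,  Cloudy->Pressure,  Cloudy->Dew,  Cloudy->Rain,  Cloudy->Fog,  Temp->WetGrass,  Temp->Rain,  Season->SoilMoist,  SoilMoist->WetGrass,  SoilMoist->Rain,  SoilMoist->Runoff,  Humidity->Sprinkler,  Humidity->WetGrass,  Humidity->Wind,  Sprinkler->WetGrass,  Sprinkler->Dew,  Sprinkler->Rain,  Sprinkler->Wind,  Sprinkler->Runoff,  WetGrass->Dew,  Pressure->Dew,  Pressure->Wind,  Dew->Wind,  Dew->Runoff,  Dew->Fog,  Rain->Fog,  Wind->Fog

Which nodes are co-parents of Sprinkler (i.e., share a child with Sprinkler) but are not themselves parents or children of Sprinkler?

Children of Sprinkler: Dew, Rain, Runoff, WetGrass, Wind.
  parents(WetGrass) \ {Sprinkler} = {Humidity, SoilMoist, Temp}.
  parents(Dew) \ {Sprinkler} = {Cloudy, Pressure, WetGrass}.
  Rain's other parents are Cloudy, SoilMoist, Temp.
  parents(Wind) \ {Sprinkler} = {Dew, Humidity, Pressure}.
  Runoff's other parents are Dew, SoilMoist.
Excluding nodes already adjacent to Sprinkler (Dew, Humidity, Rain, Runoff, WetGrass, Wind), the co-parent-only contribution is {Cloudy, Pressure, SoilMoist, Temp}.

{Cloudy, Pressure, SoilMoist, Temp}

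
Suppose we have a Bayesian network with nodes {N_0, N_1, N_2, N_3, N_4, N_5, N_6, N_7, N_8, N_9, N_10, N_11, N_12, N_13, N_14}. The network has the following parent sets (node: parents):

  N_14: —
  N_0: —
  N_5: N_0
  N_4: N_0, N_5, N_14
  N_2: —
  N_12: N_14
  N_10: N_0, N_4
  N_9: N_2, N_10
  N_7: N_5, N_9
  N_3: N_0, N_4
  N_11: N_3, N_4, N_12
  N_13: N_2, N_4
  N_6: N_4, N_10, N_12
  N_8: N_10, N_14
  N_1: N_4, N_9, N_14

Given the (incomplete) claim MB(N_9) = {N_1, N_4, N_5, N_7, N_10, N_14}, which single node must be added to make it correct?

N_2

Recall MB(v) = parents ∪ children ∪ spouses, where spouses are the other parents of v's children.
N_9 has children N_1, N_7.
Parents of N_9: N_2, N_10.
Parents of each child, excluding N_9:
  N_7 also has parent N_5.
  N_1's other parents are N_4, N_14.
MB(N_9) = {N_1, N_2, N_4, N_5, N_7, N_10, N_14}.
Comparing with the claimed set, N_2 is missing.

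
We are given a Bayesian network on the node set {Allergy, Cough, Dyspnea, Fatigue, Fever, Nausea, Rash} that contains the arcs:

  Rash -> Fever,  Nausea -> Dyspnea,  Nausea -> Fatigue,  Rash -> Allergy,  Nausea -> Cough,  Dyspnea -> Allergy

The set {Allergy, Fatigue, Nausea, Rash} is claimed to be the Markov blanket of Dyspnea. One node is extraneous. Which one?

Dyspnea has parent Nausea.
Ch(Dyspnea) = {Allergy}.
Parents of each child, excluding Dyspnea:
  Allergy: Rash
MB(Dyspnea) = {Allergy, Nausea, Rash}.
Fatigue is neither a parent, child, nor co-parent of Dyspnea, so it does not belong.

Fatigue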